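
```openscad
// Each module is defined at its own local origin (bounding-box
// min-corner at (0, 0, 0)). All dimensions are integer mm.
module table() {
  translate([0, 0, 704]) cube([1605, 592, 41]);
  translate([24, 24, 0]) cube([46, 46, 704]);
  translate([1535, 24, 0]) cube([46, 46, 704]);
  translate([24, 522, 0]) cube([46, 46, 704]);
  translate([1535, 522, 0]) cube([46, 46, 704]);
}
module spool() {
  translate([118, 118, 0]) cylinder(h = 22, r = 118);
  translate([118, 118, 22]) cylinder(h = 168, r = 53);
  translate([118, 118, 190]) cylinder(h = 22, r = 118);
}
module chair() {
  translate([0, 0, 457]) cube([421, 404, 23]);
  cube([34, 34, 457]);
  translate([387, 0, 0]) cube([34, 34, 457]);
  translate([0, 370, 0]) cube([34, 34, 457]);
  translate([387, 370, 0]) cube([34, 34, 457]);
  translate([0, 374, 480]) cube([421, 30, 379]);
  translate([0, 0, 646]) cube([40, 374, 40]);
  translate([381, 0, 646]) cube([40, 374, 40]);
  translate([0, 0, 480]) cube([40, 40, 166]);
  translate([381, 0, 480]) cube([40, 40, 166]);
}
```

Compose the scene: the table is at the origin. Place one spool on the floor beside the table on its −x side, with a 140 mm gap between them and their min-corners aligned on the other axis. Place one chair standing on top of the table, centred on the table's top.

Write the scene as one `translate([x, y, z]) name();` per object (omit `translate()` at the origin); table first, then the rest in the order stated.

table();
translate([-376, 0, 0]) spool();
translate([592, 94, 745]) chair();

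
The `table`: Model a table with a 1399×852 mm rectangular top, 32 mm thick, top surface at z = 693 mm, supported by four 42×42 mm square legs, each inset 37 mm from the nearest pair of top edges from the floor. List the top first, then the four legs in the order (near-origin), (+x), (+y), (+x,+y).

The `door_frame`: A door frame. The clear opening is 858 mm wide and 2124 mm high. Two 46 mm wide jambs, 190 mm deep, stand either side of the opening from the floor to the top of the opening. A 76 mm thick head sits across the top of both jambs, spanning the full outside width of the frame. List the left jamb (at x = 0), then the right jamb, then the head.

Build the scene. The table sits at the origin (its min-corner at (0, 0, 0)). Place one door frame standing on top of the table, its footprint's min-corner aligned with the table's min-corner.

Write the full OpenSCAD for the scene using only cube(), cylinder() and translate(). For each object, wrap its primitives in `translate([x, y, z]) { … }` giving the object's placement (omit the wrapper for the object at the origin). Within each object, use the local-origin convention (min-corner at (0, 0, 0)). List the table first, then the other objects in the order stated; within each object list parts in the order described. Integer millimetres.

translate([0, 0, 661]) cube([1399, 852, 32]);
translate([37, 37, 0]) cube([42, 42, 661]);
translate([1320, 37, 0]) cube([42, 42, 661]);
translate([37, 773, 0]) cube([42, 42, 661]);
translate([1320, 773, 0]) cube([42, 42, 661]);
translate([0, 0, 693]) {
  cube([46, 190, 2124]);
  translate([904, 0, 0]) cube([46, 190, 2124]);
  translate([0, 0, 2124]) cube([950, 190, 76]);
}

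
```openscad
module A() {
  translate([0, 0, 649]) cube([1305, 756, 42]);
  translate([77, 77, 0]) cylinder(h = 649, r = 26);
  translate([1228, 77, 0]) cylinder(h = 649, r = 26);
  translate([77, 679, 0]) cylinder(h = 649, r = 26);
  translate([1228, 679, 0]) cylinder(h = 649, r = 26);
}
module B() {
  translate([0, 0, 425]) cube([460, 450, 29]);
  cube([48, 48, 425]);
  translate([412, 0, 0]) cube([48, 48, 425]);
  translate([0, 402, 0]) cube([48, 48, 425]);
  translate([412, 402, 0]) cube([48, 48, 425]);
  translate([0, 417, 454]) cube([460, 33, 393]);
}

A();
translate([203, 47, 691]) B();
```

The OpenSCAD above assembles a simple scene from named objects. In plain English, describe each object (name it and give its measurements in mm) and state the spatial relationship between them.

A is a table with a 1305×756 mm rectangular top, 42 mm thick, top surface at z = 691 mm, supported by four round legs of 52 mm diameter, each leg's bounding box inset 51 mm from the nearest pair of top edges, running from the floor.

B is a chair: 460×450 mm seat, 29 mm thick, top at z = 454 mm, on four 48 mm square corner legs flush with the seat edges. A 33 mm thick backrest slab spans the full seat width, extending 393 mm above the seat top, its back face flush with the seat's +y edge.

The chair is on top of the table.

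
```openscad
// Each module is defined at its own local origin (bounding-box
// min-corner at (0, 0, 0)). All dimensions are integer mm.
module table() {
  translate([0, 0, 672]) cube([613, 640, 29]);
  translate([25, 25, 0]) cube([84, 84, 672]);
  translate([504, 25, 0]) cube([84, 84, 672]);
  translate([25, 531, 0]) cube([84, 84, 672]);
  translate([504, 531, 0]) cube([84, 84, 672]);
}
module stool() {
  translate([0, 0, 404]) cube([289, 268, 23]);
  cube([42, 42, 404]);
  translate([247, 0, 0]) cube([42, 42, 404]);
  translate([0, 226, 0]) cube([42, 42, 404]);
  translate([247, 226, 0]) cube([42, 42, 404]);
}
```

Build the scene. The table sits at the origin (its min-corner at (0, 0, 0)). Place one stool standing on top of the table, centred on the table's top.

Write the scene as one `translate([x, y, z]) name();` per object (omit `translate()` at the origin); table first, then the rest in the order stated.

table();
translate([162, 186, 701]) stool();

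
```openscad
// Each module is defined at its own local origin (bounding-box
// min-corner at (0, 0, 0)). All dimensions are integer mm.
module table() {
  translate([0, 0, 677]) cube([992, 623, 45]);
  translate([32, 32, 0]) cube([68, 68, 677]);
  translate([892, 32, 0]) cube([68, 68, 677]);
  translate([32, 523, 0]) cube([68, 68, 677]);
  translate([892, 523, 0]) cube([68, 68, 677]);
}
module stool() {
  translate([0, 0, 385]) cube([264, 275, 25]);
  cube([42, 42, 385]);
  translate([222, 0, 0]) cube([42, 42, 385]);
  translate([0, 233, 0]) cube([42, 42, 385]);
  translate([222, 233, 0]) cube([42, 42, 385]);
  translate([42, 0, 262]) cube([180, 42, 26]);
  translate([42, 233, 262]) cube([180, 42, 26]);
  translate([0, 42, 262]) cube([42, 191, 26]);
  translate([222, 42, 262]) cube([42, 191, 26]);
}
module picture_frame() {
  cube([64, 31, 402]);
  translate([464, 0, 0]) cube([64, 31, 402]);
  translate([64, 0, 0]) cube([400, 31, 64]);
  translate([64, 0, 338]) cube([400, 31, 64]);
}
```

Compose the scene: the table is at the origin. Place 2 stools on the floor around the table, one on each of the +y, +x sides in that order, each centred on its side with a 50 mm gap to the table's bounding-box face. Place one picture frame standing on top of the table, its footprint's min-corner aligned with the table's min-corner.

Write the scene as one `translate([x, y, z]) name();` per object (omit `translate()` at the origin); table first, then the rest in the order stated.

table();
translate([364, 673, 0]) stool();
translate([1042, 174, 0]) stool();
translate([0, 0, 722]) picture_frame();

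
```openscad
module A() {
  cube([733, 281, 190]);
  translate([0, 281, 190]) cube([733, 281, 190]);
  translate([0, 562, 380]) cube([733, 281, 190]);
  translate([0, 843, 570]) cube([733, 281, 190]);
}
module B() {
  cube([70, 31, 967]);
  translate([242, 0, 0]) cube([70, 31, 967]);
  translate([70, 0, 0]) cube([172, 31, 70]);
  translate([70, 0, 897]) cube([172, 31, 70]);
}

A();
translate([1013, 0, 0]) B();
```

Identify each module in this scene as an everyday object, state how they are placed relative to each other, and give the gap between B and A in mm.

A is a staircase. B is a picture frame. The picture frame is on the floor beside the staircase on its +x side. The gap between the picture frame and the staircase is 280 mm.

The picture frame's nearest face is 280 mm from the staircase's +x face.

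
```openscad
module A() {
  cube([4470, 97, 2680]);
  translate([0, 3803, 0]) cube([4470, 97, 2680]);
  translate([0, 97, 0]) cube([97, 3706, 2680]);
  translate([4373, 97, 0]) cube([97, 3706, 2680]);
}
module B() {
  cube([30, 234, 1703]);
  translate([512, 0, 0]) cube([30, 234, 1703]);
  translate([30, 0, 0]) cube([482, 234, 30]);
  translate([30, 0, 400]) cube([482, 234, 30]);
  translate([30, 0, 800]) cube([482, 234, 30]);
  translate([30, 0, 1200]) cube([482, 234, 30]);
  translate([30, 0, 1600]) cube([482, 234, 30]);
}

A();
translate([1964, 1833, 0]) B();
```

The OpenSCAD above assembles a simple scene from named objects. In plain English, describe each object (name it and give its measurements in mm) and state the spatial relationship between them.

A is the wall frame of a small rectangular building: four walls, each 2680 mm tall and 97 mm thick, enclosing a footprint 4470 mm (x) by 3900 mm (y) outside-to-outside, with no floor or roof. The front and back walls (the −y and +y sides) span the full width; the two side walls fit between them.

B is a bookshelf 542 mm wide overall, 234 mm deep and 1703 mm tall. The two sides are 30 mm thick vertical panels. 5 horizontal shelves of 30 mm thickness span between the inner faces of the sides; the lowest shelf sits on the floor and shelves are stacked with a clear vertical gap of 370 mm between each pair.

The bookshelf sits inside the house frame, centred.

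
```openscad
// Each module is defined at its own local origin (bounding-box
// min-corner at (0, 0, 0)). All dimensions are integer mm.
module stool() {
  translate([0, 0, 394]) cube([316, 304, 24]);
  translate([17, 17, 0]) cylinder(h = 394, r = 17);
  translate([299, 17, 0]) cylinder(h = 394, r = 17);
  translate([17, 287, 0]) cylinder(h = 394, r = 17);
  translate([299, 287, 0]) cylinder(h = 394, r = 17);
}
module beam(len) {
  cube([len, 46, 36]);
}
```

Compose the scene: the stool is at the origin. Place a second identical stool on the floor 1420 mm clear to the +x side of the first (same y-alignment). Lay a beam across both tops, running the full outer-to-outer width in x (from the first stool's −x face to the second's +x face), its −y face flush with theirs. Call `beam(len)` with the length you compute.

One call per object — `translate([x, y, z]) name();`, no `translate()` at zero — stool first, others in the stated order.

stool();
translate([1736, 0, 0]) stool();
translate([0, 0, 418]) beam(2052);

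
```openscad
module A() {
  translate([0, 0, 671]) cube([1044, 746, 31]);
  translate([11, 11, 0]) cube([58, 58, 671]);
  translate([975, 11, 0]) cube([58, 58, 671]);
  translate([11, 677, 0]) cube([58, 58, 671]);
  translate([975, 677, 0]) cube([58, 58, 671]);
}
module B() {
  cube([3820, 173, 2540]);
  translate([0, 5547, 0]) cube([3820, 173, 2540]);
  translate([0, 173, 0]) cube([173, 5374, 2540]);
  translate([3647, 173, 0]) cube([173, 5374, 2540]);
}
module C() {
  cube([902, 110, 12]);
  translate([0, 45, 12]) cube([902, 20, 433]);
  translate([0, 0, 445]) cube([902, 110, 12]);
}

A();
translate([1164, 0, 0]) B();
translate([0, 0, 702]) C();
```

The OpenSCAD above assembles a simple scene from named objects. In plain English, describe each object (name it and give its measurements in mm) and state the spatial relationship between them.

A is a table with a 1044×746 mm rectangular top, 31 mm thick, top surface at z = 702 mm, supported by four 58×58 mm square legs, each inset 11 mm from the nearest pair of top edges, running from the floor.

B is the wall frame of a small rectangular building: four walls, each 2540 mm tall and 173 mm thick, enclosing a footprint 3820 mm (x) by 5720 mm (y) outside-to-outside, with no floor or roof. The front and back walls (the −y and +y sides) span the full width; the two side walls fit between them.

C is an I-beam lying along x, 902 mm long. Overall section height 457 mm. Two flanges 110 mm wide (y) and 12 mm thick, one on the floor and one at the top; a web 20 mm thick runs between them, centred on the flange width.

The house frame is on the floor beside the table on its +x side. The I-beam is on top of the table.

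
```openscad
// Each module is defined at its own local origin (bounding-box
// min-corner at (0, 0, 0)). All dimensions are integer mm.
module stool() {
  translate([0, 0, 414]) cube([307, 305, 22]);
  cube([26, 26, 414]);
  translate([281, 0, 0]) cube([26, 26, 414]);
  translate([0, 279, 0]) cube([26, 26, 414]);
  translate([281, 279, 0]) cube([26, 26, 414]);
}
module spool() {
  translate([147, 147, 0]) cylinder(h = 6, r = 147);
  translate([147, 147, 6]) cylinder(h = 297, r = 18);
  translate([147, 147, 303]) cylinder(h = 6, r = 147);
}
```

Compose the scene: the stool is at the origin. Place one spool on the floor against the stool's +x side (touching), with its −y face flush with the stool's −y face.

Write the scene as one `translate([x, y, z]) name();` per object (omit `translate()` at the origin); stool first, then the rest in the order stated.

stool();
translate([307, 0, 0]) spool();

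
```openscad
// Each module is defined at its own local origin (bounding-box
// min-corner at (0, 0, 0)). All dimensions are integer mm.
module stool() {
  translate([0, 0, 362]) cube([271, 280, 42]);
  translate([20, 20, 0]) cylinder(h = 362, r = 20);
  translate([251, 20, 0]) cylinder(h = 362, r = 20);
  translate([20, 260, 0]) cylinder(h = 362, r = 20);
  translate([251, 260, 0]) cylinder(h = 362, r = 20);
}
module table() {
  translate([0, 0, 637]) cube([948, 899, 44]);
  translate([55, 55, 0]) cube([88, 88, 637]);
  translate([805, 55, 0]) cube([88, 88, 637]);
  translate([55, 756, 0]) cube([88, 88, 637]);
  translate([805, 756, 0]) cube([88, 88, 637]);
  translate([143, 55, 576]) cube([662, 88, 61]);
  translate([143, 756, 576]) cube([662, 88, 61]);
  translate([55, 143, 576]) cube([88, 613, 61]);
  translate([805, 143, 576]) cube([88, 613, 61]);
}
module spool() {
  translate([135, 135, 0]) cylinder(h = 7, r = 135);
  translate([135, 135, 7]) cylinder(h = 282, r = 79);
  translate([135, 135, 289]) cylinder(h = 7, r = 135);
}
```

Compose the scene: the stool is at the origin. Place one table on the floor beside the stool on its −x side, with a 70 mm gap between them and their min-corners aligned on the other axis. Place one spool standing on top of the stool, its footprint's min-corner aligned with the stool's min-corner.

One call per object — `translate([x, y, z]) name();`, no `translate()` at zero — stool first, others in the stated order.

stool();
translate([-1018, 0, 0]) table();
translate([0, 0, 404]) spool();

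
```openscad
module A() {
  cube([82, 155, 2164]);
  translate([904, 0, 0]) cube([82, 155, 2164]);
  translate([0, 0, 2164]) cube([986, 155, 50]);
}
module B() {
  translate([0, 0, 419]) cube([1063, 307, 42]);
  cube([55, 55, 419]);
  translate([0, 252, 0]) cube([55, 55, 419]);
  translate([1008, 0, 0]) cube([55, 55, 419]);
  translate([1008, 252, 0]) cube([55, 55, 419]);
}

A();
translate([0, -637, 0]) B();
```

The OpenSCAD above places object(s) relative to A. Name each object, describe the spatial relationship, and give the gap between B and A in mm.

The bench's nearest face is 330 mm from the door frame's −y face.

A is a door frame. B is a bench. The bench is on the floor beside the door frame on its −y side. The gap between the bench and the door frame is 330 mm.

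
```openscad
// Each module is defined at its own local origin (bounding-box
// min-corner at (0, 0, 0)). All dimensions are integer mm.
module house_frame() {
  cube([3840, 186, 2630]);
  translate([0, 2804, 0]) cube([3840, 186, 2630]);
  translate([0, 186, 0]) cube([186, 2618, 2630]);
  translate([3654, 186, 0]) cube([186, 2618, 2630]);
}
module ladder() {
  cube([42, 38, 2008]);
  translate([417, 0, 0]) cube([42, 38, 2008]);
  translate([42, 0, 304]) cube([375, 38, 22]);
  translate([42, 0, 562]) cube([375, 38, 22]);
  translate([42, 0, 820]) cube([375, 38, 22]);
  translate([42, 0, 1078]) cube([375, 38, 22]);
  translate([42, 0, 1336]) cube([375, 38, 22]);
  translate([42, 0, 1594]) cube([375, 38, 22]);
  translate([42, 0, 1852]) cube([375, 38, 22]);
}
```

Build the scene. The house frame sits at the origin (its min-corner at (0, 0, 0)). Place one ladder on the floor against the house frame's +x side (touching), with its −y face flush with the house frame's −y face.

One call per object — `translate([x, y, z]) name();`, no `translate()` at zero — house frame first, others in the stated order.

house_frame();
translate([3840, 0, 0]) ladder();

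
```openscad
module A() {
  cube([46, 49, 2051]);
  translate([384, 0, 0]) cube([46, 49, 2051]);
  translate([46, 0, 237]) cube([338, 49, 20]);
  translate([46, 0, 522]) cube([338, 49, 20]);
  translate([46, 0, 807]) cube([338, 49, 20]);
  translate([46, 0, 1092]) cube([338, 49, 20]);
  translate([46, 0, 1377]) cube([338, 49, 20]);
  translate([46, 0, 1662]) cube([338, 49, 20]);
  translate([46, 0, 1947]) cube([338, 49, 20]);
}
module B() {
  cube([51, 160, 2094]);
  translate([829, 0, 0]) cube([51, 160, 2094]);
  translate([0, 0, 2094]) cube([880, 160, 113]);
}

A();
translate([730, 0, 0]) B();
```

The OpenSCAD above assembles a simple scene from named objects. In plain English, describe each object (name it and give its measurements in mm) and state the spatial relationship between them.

A is a wooden ladder with two side rails of 46×49 mm section and 2051 mm height, set 430 mm apart overall. Between them run 7 rectangular rungs (49 mm deep, 20 mm thick), front faces flush with the rails' −y face. The bottom of the first rung is 237 mm above the floor and each subsequent rung is 285 mm higher than the one below.

B is a rectangular door frame: two vertical jambs of 51×160 mm section, 2094 mm tall, with a clear opening 778 mm wide between their inner faces. A header 113 mm tall and 160 mm deep lies on top of the jambs and spans the full outside width.

The door frame is on the floor beside the ladder on its +x side.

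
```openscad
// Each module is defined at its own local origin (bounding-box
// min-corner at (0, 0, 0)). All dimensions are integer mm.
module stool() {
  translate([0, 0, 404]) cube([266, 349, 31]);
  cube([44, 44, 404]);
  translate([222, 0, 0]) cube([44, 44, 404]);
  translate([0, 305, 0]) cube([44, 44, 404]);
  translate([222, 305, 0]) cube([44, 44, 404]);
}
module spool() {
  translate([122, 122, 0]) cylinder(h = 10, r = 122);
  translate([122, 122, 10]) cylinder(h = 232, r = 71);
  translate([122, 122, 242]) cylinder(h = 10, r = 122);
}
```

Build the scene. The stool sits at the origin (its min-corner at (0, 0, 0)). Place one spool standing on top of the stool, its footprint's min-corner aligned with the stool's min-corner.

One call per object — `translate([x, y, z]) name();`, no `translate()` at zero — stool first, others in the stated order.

stool();
translate([0, 0, 435]) spool();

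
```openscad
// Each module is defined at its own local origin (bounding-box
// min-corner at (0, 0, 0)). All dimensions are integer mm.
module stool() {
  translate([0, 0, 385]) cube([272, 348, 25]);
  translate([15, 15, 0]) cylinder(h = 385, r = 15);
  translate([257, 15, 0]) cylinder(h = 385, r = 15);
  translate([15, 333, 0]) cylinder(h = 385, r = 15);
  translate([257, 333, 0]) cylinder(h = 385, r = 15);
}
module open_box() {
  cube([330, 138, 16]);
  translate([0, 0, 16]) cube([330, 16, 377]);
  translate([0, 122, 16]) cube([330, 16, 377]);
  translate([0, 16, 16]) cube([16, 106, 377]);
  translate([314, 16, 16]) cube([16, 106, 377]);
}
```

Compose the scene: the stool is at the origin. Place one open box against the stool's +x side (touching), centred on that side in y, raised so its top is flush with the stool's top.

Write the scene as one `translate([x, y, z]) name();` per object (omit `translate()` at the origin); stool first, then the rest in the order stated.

stool();
translate([272, 105, 17]) open_box();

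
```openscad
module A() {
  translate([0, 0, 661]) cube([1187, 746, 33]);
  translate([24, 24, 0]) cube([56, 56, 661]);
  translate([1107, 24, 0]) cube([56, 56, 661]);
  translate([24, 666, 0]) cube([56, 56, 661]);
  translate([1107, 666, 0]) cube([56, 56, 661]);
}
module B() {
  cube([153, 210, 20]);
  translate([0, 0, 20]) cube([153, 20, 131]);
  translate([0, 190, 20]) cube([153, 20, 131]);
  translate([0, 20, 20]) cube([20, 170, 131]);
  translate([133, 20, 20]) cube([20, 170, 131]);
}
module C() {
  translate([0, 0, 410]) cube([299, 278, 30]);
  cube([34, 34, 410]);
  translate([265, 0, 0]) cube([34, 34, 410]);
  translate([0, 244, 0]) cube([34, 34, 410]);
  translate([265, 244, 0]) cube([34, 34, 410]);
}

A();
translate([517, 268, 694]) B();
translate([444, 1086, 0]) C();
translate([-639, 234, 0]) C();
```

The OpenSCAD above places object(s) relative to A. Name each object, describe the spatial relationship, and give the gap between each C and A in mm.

A is a table. B is an open box. C is a stool. The open box is on top of the table, centred. Two stools sit around the table at the +y, −x sides. The gap between each stool and the table is 340 mm.

Each stool's nearest face is 340 mm from the table's bounding box.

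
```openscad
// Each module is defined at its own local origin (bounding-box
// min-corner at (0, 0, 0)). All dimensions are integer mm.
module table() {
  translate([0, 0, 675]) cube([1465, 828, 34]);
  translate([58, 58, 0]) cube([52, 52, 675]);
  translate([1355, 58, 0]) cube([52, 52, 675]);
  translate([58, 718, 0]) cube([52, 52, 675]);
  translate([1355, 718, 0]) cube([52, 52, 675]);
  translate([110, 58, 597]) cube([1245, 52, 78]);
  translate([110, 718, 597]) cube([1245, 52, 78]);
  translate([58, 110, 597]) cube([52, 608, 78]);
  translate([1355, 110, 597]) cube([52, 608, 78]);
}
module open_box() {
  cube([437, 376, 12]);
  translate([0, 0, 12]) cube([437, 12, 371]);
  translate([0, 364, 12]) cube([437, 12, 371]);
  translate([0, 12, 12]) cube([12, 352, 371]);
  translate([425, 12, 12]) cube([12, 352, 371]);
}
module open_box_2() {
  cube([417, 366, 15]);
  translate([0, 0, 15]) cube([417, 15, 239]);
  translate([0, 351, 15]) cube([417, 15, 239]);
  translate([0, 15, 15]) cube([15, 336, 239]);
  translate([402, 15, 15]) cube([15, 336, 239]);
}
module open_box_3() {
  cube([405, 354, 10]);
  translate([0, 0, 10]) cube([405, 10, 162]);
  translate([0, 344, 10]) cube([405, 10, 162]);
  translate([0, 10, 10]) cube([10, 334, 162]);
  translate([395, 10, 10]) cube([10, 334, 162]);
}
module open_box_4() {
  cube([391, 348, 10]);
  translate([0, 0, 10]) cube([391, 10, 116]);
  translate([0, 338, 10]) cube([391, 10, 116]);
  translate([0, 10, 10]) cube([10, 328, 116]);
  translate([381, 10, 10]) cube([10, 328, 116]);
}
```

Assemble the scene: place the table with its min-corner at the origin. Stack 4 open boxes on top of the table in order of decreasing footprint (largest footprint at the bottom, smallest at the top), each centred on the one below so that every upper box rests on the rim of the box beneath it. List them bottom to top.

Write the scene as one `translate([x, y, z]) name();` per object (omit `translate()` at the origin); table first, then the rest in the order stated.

table();
translate([514, 226, 709]) open_box();
translate([524, 231, 1092]) open_box_2();
translate([530, 237, 1346]) open_box_3();
translate([537, 240, 1518]) open_box_4();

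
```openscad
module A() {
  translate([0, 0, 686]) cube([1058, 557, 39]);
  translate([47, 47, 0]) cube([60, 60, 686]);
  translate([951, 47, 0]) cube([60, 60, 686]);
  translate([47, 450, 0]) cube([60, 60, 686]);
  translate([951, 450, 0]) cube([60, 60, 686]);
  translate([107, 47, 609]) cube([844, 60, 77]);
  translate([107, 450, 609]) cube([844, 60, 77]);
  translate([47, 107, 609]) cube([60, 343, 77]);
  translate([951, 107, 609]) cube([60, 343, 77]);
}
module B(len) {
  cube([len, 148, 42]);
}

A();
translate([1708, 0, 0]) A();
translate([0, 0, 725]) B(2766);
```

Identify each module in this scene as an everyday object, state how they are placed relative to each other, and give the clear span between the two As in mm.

A is a table. B is a beam. A beam spans the tops of two tables. The clear span between the two tables is 650 mm.

Second table starts at x = 1708; first ends at x = 1058; clear span = 1708 − 1058 = 650 mm.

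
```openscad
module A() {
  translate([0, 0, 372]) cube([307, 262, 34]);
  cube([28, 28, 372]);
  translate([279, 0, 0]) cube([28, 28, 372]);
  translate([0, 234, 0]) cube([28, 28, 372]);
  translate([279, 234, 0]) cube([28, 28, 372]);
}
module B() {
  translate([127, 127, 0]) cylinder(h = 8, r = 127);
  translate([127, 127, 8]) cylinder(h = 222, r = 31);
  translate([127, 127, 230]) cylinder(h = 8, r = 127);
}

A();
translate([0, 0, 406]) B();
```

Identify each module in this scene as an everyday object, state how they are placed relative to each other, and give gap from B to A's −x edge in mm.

A is a stool. B is a spool. The spool is on top of the stool. The gap from the spool to the stool's −x edge is 0 mm.

The spool's min-x is at 0; the stool's min-x is 0; gap = 0 mm.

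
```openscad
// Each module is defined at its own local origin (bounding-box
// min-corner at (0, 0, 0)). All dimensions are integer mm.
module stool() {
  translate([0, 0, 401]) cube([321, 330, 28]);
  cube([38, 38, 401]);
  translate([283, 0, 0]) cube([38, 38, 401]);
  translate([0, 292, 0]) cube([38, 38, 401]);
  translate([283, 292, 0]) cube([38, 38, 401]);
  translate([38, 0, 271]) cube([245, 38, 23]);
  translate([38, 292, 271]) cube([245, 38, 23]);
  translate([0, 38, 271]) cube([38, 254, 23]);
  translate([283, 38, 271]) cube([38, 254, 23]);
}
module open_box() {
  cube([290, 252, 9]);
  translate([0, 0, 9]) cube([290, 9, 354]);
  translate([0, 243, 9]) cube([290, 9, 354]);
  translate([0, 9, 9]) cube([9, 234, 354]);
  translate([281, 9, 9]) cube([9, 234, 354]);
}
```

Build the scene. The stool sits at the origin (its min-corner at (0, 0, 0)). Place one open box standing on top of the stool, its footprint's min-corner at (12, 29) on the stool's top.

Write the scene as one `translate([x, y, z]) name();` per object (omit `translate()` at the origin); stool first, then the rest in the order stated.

stool();
translate([12, 29, 429]) open_box();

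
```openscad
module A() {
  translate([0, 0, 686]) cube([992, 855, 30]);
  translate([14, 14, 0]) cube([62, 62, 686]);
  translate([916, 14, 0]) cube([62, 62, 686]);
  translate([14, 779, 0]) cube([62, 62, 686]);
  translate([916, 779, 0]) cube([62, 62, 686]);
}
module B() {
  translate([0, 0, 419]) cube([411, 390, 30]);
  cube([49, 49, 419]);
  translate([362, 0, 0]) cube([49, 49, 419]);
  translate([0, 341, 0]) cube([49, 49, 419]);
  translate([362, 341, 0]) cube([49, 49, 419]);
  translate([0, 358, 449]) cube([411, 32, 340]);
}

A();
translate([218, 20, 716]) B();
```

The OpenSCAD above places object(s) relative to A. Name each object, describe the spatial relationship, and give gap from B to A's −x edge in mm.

The chair's min-x is at 218; the table's min-x is 0; gap = 218 mm.

A is a table. B is a chair. The chair is on top of the table. The gap from the chair to the table's −x edge is 218 mm.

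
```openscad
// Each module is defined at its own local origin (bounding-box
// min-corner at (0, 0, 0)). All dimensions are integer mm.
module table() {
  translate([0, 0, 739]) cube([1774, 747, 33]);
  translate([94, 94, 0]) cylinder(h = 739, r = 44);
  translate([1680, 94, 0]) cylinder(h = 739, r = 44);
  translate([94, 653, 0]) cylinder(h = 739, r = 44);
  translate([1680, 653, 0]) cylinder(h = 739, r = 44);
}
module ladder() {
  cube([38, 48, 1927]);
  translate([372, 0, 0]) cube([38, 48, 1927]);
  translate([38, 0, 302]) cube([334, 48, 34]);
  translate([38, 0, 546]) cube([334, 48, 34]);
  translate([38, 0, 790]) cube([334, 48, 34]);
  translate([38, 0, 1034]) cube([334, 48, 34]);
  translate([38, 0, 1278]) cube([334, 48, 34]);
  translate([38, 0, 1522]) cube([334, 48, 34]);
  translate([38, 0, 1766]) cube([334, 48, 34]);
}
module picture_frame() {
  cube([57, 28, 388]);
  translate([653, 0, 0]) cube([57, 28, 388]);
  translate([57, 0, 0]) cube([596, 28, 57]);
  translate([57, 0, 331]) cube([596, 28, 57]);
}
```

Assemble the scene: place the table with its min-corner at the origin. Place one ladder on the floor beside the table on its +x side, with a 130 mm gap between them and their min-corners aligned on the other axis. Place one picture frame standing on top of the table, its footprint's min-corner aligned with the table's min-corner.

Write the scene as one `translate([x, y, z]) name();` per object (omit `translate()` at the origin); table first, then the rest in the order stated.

table();
translate([1904, 0, 0]) ladder();
translate([0, 0, 772]) picture_frame();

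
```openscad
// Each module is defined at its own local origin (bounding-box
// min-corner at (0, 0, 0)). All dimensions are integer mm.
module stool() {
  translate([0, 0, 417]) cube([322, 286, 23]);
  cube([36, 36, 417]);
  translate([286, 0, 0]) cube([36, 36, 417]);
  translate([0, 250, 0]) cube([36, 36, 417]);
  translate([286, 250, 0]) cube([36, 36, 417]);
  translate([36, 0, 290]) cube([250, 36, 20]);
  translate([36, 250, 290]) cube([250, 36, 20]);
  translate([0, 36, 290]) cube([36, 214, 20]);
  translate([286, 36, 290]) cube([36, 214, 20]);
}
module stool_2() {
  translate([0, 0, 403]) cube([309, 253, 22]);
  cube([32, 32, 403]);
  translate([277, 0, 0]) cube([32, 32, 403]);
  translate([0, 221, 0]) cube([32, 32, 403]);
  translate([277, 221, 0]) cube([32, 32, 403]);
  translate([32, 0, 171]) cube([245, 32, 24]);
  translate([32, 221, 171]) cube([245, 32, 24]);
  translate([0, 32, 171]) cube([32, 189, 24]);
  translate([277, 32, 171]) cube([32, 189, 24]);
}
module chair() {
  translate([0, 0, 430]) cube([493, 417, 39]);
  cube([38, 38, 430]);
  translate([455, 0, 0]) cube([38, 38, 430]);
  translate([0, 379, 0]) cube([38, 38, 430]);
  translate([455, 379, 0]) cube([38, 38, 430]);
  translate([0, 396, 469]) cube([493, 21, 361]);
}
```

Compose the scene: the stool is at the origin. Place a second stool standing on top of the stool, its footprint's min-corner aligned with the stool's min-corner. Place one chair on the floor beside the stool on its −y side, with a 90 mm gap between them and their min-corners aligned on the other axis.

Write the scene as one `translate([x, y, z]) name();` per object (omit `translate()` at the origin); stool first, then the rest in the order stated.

stool();
translate([0, 0, 440]) stool_2();
translate([0, -507, 0]) chair();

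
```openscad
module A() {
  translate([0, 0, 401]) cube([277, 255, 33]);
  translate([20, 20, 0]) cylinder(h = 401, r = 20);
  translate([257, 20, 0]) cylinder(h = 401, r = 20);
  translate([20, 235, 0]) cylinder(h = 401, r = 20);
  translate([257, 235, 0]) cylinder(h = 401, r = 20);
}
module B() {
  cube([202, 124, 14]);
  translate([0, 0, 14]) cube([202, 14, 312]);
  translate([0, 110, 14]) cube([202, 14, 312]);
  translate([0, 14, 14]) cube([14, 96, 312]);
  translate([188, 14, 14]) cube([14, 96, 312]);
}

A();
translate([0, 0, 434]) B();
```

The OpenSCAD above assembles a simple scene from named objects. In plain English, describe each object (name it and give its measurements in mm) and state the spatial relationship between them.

A is a four-legged stool. The seat is a 277×255×33 mm slab whose top surface is at z = 434 mm; four round legs, each 40 mm in diameter, run from the floor (z = 0) to the underside of the seat, each leg's axis is inset half a diameter from the nearest pair of seat edges (so the leg's bounding box is flush with the corner).

B is an open storage box with external size 202×124×326 mm and wall thickness 14 mm (the base is also 14 mm thick). The base covers the whole footprint; the four walls stand on the base, with the y-facing walls full-width and the x-facing walls fitting between their inner faces.

The open box is on top of the stool.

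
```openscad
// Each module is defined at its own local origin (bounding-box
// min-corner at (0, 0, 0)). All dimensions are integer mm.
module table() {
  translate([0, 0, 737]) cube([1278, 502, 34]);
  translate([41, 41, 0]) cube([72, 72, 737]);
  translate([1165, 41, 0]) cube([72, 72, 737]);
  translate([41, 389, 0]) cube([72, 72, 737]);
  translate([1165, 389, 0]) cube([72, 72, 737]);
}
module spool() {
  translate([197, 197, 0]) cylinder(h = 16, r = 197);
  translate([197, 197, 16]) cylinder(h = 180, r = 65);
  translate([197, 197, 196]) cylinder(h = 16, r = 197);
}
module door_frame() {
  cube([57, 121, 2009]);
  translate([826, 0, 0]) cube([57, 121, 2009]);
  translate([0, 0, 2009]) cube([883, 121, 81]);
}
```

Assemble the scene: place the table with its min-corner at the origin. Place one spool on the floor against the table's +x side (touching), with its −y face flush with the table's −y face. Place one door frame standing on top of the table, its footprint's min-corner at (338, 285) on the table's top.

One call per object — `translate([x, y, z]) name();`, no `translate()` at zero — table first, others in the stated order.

table();
translate([1278, 0, 0]) spool();
translate([338, 285, 771]) door_frame();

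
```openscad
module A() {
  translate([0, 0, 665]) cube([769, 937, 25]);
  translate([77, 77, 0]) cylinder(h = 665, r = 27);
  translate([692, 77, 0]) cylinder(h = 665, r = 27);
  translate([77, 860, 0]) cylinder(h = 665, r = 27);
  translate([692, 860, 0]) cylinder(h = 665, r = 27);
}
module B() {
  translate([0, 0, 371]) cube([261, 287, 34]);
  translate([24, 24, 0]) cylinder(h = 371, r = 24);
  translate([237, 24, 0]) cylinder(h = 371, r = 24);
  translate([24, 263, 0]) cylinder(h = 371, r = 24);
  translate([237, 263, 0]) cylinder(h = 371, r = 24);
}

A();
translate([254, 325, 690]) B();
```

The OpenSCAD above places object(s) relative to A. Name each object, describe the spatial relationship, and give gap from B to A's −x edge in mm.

A is a table. B is a stool. The stool is on top of the table, centred. The gap from the stool to the table's −x edge is 254 mm.

The stool's min-x is at 254; the table's min-x is 0; gap = 254 mm.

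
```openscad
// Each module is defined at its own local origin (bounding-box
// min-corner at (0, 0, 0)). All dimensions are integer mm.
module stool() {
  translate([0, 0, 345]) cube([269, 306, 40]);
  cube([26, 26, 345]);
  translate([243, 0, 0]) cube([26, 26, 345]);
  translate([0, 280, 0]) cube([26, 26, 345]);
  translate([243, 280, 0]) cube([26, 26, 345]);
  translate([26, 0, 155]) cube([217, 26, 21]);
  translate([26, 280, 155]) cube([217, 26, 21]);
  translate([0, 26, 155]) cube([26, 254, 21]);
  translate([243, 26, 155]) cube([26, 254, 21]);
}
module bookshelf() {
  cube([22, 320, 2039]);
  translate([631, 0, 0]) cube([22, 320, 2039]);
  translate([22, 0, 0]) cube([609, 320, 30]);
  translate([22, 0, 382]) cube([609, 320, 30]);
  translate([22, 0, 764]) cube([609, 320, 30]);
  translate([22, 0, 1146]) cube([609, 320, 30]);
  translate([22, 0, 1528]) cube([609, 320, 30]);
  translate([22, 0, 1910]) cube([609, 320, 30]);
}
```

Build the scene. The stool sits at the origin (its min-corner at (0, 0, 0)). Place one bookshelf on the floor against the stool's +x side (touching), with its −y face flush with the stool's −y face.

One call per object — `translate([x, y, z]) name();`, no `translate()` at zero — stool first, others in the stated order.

stool();
translate([269, 0, 0]) bookshelf();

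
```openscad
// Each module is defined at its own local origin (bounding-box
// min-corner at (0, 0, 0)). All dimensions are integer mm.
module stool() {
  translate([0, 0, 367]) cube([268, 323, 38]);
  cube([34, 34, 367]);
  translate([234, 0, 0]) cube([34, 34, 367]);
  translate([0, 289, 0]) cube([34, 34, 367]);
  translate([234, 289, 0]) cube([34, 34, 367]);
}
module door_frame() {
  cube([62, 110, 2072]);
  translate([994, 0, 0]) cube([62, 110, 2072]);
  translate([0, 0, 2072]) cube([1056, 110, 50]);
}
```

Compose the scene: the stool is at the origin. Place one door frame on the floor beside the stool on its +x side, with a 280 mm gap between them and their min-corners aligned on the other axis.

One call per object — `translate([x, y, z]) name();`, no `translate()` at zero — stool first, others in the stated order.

stool();
translate([548, 0, 0]) door_frame();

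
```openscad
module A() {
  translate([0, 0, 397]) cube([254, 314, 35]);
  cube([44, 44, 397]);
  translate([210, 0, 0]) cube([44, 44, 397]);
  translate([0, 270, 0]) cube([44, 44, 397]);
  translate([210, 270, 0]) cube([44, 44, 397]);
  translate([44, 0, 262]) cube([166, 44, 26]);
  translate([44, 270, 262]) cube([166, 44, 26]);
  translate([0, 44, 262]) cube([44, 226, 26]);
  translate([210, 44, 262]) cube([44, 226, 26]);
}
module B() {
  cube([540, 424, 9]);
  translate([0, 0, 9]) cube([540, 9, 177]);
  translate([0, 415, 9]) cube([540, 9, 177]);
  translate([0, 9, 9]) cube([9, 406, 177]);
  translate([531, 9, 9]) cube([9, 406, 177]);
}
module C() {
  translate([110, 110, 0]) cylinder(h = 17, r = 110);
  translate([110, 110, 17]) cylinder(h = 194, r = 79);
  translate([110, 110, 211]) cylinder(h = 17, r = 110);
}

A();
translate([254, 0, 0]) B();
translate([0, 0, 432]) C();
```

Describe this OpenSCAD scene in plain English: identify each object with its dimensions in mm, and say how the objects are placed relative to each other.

A is a four-legged stool. The seat is a 254×314×35 mm slab whose top surface is at z = 432 mm; four square legs, each 44×44 mm in cross-section, run from the floor (z = 0) to the underside of the seat, each flush with a corner of the seat. Four stretchers, 44 mm wide and 26 mm tall, connect adjacent legs with their undersides at z = 262 mm, each running between the inner faces of the legs it joins and aligned with the legs' outer faces on the other axis.

B is an open storage box with external size 540×424×186 mm and wall thickness 9 mm (the base is also 9 mm thick). The base covers the whole footprint; the four walls stand on the base, with the y-facing walls full-width and the x-facing walls fitting between their inner faces.

C is a spool: two coaxial disc flanges of radius 110 mm and thickness 17 mm, joined by a core cylinder of radius 79 mm and height 194 mm. The lower flange rests on z = 0 and the three cylinders share a vertical axis.

The open box is against the stool's +x side, with their −y faces flush. The spool is on top of the stool.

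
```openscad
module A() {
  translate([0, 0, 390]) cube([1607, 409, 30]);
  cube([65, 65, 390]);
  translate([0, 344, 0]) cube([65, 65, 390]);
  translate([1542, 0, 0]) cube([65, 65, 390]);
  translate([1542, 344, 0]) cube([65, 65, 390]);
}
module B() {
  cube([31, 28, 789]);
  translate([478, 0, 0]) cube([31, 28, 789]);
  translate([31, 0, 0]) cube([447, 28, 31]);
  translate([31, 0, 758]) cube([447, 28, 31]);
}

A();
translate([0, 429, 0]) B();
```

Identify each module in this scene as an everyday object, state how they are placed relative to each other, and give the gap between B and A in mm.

The picture frame's nearest face is 20 mm from the bench's +y face.

A is a bench. B is a picture frame. The picture frame is on the floor beside the bench on its +y side. The gap between the picture frame and the bench is 20 mm.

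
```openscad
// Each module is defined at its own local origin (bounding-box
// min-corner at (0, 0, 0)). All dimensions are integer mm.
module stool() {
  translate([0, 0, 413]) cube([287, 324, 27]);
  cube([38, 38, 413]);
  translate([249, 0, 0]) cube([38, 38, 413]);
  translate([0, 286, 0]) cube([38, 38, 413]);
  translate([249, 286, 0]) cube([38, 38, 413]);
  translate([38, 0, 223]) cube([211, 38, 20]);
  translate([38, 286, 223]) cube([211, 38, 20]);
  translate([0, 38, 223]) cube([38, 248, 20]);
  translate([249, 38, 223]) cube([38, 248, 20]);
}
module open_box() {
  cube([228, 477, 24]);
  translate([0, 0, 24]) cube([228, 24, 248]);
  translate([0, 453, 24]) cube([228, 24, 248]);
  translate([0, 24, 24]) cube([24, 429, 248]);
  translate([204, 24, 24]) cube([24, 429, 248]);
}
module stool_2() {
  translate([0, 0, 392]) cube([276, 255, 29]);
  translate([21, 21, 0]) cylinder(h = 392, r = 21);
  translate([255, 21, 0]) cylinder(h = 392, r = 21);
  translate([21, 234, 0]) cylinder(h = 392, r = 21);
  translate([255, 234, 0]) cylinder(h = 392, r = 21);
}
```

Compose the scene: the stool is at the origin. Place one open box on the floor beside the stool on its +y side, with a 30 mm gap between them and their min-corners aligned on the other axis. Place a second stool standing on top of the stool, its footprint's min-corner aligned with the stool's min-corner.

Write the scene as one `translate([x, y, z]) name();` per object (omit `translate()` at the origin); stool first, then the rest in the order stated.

stool();
translate([0, 354, 0]) open_box();
translate([0, 0, 440]) stool_2();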